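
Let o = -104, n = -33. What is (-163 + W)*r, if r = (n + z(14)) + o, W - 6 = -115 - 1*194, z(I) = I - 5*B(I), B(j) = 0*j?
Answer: 57318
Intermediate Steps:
B(j) = 0
z(I) = I (z(I) = I - 5*0 = I + 0 = I)
W = -303 (W = 6 + (-115 - 1*194) = 6 + (-115 - 194) = 6 - 309 = -303)
r = -123 (r = (-33 + 14) - 104 = -19 - 104 = -123)
(-163 + W)*r = (-163 - 303)*(-123) = -466*(-123) = 57318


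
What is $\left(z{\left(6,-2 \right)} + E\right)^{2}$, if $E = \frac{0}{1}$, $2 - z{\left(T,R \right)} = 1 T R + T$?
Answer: $64$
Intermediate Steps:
$z{\left(T,R \right)} = 2 - T - R T$ ($z{\left(T,R \right)} = 2 - \left(1 T R + T\right) = 2 - \left(T R + T\right) = 2 - \left(R T + T\right) = 2 - \left(T + R T\right) = 2 - T - R T$)
$E = 0$ ($E = 0 \cdot 1 = 0$)
$\left(z{\left(6,-2 \right)} + E\right)^{2} = \left(\left(2 - 6 - \left(-2\right) 6\right) + 0\right)^{2} = \left(\left(2 - 6 + 12\right) + 0\right)^{2} = \left(8 + 0\right)^{2} = 8^{2} = 64$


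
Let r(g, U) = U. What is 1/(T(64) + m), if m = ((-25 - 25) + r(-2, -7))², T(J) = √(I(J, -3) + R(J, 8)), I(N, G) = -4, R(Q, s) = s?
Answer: 1/3251 ≈ 0.00030760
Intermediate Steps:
T(J) = 2 (T(J) = √(-4 + 8) = √4 = 2)
m = 3249 (m = ((-25 - 25) - 7)² = (-50 - 7)² = (-57)² = 3249)
1/(T(64) + m) = 1/(2 + 3249) = 1/3251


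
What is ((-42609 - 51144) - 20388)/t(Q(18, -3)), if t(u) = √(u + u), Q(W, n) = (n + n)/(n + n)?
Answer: -114141*√2/2 ≈ -80710.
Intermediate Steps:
Q(W, n) = 1 (Q(W, n) = (2*n)/((2*n)) = (2*n)*(1/(2*n)) = 1)
t(u) = √2*√u (t(u) = √(2*u) = √2*√u)
((-42609 - 51144) - 20388)/t(Q(18, -3)) = ((-42609 - 51144) - 20388)/((√2*√1)) = (-93753 - 20388)/((√2*1)) = -114141*√2/2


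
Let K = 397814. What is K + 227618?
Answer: 625432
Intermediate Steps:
K + 227618 = 397814 + 227618 = 625432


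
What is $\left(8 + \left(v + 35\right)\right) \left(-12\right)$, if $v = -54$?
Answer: $132$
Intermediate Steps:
$\left(8 + \left(v + 35\right)\right) \left(-12\right) = \left(8 + \left(-54 + 35\right)\right) \left(-12\right) = \left(8 - 19\right) \left(-12\right) = \left(-11\right) \left(-12\right) = 132$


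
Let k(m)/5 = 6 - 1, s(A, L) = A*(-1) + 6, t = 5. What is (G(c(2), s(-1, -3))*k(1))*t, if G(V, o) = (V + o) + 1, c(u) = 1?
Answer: 1125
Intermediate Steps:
s(A, L) = 6 - A (s(A, L) = -A + 6 = 6 - A)
k(m) = 25 (k(m) = 5*(6 - 1) = 5*5 = 25)
G(V, o) = 1 + V + o
(G(c(2), s(-1, -3))*k(1))*t = ((1 + 1 + (6 - 1*(-1)))*25)*5 = ((1 + 1 + (6 + 1))*25)*5 = ((1 + 1 + 7)*25)*5 = (9*25)*5 = 225*5 = 1125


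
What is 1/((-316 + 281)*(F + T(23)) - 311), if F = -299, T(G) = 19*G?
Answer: -1/5141 ≈ -0.00019451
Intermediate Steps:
1/((-316 + 281)*(F + T(23)) - 311) = 1/((-316 + 281)*(-299 + 19*23) - 311) = 1/(-35*(-299 + 437) - 311) = 1/(-35*138 - 311) = 1/(-4830 - 311) = 1/(-5141) = -1/5141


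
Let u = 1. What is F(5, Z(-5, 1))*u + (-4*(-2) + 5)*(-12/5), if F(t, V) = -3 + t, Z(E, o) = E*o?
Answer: -146/5 ≈ -29.200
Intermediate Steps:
F(5, Z(-5, 1))*u + (-4*(-2) + 5)*(-12/5) = (-3 + 5)*1 + (-4*(-2) + 5)*(-12/5) = 2*1 + (8 + 5)*(-12/5) = 2 + 13*(-4*⅗) = 2 + 13*(-12/5) = 2 - 156/5 = -146/5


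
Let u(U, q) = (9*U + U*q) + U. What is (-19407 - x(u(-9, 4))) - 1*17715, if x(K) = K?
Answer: -36996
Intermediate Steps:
u(U, q) = 10*U + U*q
(-19407 - x(u(-9, 4))) - 1*17715 = (-19407 - (-9)*(10 + 4)) - 1*17715 = (-19407 - (-9)*14) - 17715 = (-19407 - 1*(-126)) - 17715 = (-19407 + 126) - 17715 = -19281 - 17715 = -36996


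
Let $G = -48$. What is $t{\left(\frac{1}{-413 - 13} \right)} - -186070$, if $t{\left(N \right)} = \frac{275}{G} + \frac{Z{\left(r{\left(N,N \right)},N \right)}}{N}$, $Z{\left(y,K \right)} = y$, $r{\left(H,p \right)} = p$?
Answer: $\frac{8931133}{48} \approx 1.8607 \cdot 10^{5}$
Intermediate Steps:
$t{\left(N \right)} = - \frac{227}{48}$ ($t{\left(N \right)} = \frac{275}{-48} + \frac{N}{N} = 275 \left(- \frac{1}{48}\right) + 1 = - \frac{275}{48} + 1 = - \frac{227}{48}$)
$t{\left(\frac{1}{-413 - 13} \right)} - -186070 = - \frac{227}{48} - -186070 = - \frac{227}{48} + 186070 = \frac{8931133}{48}$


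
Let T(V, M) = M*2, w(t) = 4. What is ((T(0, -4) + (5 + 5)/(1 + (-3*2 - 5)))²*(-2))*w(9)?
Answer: -648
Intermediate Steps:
T(V, M) = 2*M
((T(0, -4) + (5 + 5)/(1 + (-3*2 - 5)))²*(-2))*w(9) = ((2*(-4) + (5 + 5)/(1 + (-3*2 - 5)))²*(-2))*4 = ((-8 + 10/(1 + (-6 - 5)))²*(-2))*4 = ((-8 + 10/(1 - 11))²*(-2))*4 = ((-8 + 10/(-10))²*(-2))*4 = ((-8 + 10*(-⅒))²*(-2))*4 = ((-8 - 1)²*(-2))*4 = ((-9)²*(-2))*4 = (81*(-2))*4 = -162*4 = -648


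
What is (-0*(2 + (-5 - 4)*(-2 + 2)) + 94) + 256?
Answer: 350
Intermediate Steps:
(-0*(2 + (-5 - 4)*(-2 + 2)) + 94) + 256 = (-0*(2 - 9*0) + 94) + 256 = (-0*(2 + 0) + 94) + 256 = (-0*2 + 94) + 256 = (-1*0 + 94) + 256 = (0 + 94) + 256 = 94 + 256 = 350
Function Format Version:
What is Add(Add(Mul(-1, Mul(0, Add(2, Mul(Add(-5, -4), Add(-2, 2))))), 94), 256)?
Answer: 350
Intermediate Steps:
Add(Add(Mul(-1, Mul(0, Add(2, Mul(Add(-5, -4), Add(-2, 2))))), 94), 256) = Add(Add(Mul(-1, Mul(0, Add(2, Mul(-9, 0)))), 94), 256) = Add(Add(Mul(-1, Mul(0, Add(2, 0))), 94), 256) = Add(Add(Mul(-1, Mul(0, 2)), 94), 256) = Add(Add(Mul(-1, 0), 94), 256) = Add(Add(0, 94), 256) = Add(94, 256) = 350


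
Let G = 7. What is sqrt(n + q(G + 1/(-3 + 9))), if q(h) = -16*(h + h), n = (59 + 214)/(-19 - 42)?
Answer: I*sqrt(7830021)/183 ≈ 15.291*I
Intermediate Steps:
n = -273/61 (n = 273/(-61) = 273*(-1/61) = -273/61 ≈ -4.4754)
q(h) = -32*h
sqrt(n + q(G + 1/(-3 + 9))) = sqrt(-273/61 - 32*(7 + 1/(-3 + 9))) = sqrt(-273/61 - 32*(7 + 1/6)) = sqrt(-273/61 - 32*43/6) = sqrt(-273/61 - 688/3) = sqrt(-42787/183) = I*sqrt(7830021)/183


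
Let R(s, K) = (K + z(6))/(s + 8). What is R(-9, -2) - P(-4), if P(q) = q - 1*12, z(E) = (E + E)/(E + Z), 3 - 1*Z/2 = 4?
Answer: 15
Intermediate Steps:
Z = -2 (Z = 6 - 2*4 = 6 - 8 = -2)
z(E) = 2*E/(-2 + E) (z(E) = (E + E)/(E - 2) = (2*E)/(-2 + E) = 2*E/(-2 + E))
P(q) = -12 + q (P(q) = q - 12 = -12 + q)
R(s, K) = (3 + K)/(8 + s) (R(s, K) = (K + 2*6/(-2 + 6))/(s + 8) = (K + 2*6/4)/(8 + s) = (K + 2*6*(¼))/(8 + s) = (K + 3)/(8 + s) = (3 + K)/(8 + s))
R(-9, -2) - P(-4) = (3 - 2)/(8 - 9) - (-12 - 4) = 1/(-1) - 1*(-16) = -1*1 + 16 = -1 + 16 = 15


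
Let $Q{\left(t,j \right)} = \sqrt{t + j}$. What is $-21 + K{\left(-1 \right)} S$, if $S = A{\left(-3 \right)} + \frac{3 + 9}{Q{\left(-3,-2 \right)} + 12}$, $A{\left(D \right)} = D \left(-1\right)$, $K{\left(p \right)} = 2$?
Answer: $\frac{3 \left(- 5 \sqrt{5} + 52 i\right)}{\sqrt{5} - 12 i} \approx -13.067 - 0.36017 i$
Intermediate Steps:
$Q{\left(t,j \right)} = \sqrt{j + t}$
$A{\left(D \right)} = - D$
$S = 3 + \frac{12}{12 + i \sqrt{5}}$ ($S = \left(-1\right) \left(-3\right) + \frac{3 + 9}{\sqrt{-2 - 3} + 12} = 3 + \frac{12}{\sqrt{-5} + 12} = 3 + \frac{12}{i \sqrt{5} + 12} = 3 + \frac{12}{12 + i \sqrt{5}} \approx 3.9664 - 0.18009 i$)
$-21 + K{\left(-1 \right)} S = -21 + 2 \left(\frac{591}{149} - \frac{12 i \sqrt{5}}{149}\right) = -21 + \left(\frac{1182}{149} - \frac{24 i \sqrt{5}}{149}\right) = - \frac{1947}{149} - \frac{24 i \sqrt{5}}{149}$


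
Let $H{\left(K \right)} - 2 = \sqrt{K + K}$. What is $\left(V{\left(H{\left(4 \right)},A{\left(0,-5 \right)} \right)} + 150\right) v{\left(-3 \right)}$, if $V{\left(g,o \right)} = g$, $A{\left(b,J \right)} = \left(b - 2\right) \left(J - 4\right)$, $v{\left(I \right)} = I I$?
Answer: $1368 + 18 \sqrt{2} \approx 1393.5$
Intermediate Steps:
$v{\left(I \right)} = I^{2}$
$A{\left(b,J \right)} = \left(-4 + J\right) \left(-2 + b\right)$ ($A{\left(b,J \right)} = \left(-2 + b\right) \left(-4 + J\right) = \left(-4 + J\right) \left(-2 + b\right)$)
$H{\left(K \right)} = 2 + \sqrt{2} \sqrt{K}$ ($H{\left(K \right)} = 2 + \sqrt{K + K} = 2 + \sqrt{2 K} = 2 + \sqrt{2} \sqrt{K}$)
$\left(V{\left(H{\left(4 \right)},A{\left(0,-5 \right)} \right)} + 150\right) v{\left(-3 \right)} = \left(\left(2 + \sqrt{2} \sqrt{4}\right) + 150\right) \left(-3\right)^{2} = \left(\left(2 + \sqrt{2} \cdot 2\right) + 150\right) 9 = \left(\left(2 + 2 \sqrt{2}\right) + 150\right) 9 = \left(152 + 2 \sqrt{2}\right) 9 = 1368 + 18 \sqrt{2}$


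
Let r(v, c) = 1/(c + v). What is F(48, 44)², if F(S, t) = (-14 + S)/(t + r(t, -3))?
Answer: 1943236/3258025 ≈ 0.59645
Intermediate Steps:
F(S, t) = (-14 + S)/(t + 1/(-3 + t))
F(48, 44)² = ((-14 + 48)*(-3 + 44)/(1 + 44*(-3 + 44)))² = (34*41/(1 + 44*41))² = (34*41/(1 + 1804))² = (34*41/1805)² = ((1/1805)*34*41)² = (1394/1805)² = 1943236/3258025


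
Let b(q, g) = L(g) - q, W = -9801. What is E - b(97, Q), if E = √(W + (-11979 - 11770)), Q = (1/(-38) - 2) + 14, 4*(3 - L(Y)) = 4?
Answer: 95 + 5*I*√1342 ≈ 95.0 + 183.17*I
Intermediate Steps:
L(Y) = 2 (L(Y) = 3 - ¼*4 = 3 - 1 = 2)
Q = 455/38 (Q = (-1/38 - 2) + 14 = -77/38 + 14 = 455/38 ≈ 11.974)
b(q, g) = 2 - q
E = 5*I*√1342 (E = √(-9801 + (-11979 - 11770)) = √(-9801 - 23749) = √(-33550) = 5*I*√1342 ≈ 183.17*I)
E - b(97, Q) = 5*I*√1342 - (2 - 1*97) = 5*I*√1342 - (2 - 97) = 5*I*√1342 - 1*(-95) = 5*I*√1342 + 95 = 95 + 5*I*√1342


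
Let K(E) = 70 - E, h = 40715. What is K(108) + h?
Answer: 40677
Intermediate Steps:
K(108) + h = (70 - 1*108) + 40715 = (70 - 108) + 40715 = -38 + 40715 = 40677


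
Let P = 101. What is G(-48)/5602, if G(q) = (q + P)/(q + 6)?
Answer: -53/235284 ≈ -0.00022526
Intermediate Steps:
G(q) = (101 + q)/(6 + q) (G(q) = (q + 101)/(q + 6) = (101 + q)/(6 + q))
G(-48)/5602 = ((101 - 48)/(6 - 48))/5602 = (53/(-42))*(1/5602) = -1/42*53*(1/5602) = -53/42*1/5602 = -53/235284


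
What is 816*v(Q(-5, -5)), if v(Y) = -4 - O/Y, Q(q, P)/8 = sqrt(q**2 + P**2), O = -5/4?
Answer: -3264 + 51*sqrt(2)/4 ≈ -3246.0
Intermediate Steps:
O = -5/4 (O = -5*1/4 = -5/4 ≈ -1.2500)
Q(q, P) = 8*sqrt(P**2 + q**2) (Q(q, P) = 8*sqrt(q**2 + P**2) = 8*sqrt(P**2 + q**2))
v(Y) = -4 + 5/(4*Y) (v(Y) = -4 - (-5)/(4*Y) = -4 + 5/(4*Y))
816*v(Q(-5, -5)) = 816*(-4 + 5/(4*((8*sqrt((-5)**2 + (-5)**2))))) = 816*(-4 + 5/(4*((8*sqrt(25 + 25))))) = 816*(-4 + 5/(4*((8*sqrt(50))))) = 816*(-4 + 5/(4*((8*(5*sqrt(2)))))) = 816*(-4 + 5/(4*((40*sqrt(2))))) = 816*(-4 + 5*(sqrt(2)/80)/4) = 816*(-4 + sqrt(2)/64) = -3264 + 51*sqrt(2)/4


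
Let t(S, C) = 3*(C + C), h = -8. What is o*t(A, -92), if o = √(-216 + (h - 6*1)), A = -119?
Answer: -552*I*√230 ≈ -8371.5*I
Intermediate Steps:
t(S, C) = 6*C (t(S, C) = 3*(2*C) = 6*C)
o = I*√230 (o = √(-216 + (-8 - 6*1)) = √(-216 + (-8 - 6)) = √(-216 - 14) = √(-230) = I*√230 ≈ 15.166*I)
o*t(A, -92) = (I*√230)*(6*(-92)) = (I*√230)*(-552) = -552*I*√230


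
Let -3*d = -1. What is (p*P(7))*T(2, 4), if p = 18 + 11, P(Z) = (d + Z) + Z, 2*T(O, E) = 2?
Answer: 1247/3 ≈ 415.67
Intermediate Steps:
d = ⅓ (d = -⅓*(-1) = ⅓ ≈ 0.33333)
T(O, E) = 1 (T(O, E) = (½)*2 = 1)
P(Z) = ⅓ + 2*Z (P(Z) = (⅓ + Z) + Z = ⅓ + 2*Z)
p = 29
(p*P(7))*T(2, 4) = (29*(⅓ + 2*7))*1 = (29*(⅓ + 14))*1 = (29*(43/3))*1 = (1247/3)*1 = 1247/3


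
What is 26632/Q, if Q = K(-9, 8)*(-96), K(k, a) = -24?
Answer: 3329/288 ≈ 11.559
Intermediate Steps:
Q = 2304 (Q = -24*(-96) = 2304)
26632/Q = 26632/2304 = 26632*(1/2304) = 3329/288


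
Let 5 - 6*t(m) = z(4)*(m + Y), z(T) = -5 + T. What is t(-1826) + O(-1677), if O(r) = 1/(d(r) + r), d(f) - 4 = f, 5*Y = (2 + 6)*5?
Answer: -1518389/5025 ≈ -302.17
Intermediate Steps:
Y = 8 (Y = ((2 + 6)*5)/5 = (8*5)/5 = (1/5)*40 = 8)
d(f) = 4 + f
O(r) = 1/(4 + 2*r) (O(r) = 1/((4 + r) + r) = 1/(4 + 2*r))
t(m) = 13/6 + m/6 (t(m) = 5/6 - (-5 + 4)*(m + 8)/6 = 5/6 - (-1)*(8 + m)/6 = 5/6 - (-8 - m)/6 = 5/6 + (4/3 + m/6) = 13/6 + m/6)
t(-1826) + O(-1677) = (13/6 + (1/6)*(-1826)) + 1/(2*(2 - 1677)) = (13/6 - 913/3) + (1/2)/(-1675) = -1813/6 + (1/2)*(-1/1675) = -1813/6 - 1/3350 = -1518389/5025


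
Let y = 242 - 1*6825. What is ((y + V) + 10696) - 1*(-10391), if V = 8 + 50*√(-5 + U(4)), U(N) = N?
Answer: 14512 + 50*I ≈ 14512.0 + 50.0*I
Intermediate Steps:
y = -6583 (y = 242 - 6825 = -6583)
V = 8 + 50*I (V = 8 + 50*√(-5 + 4) = 8 + 50*√(-1) = 8 + 50*I ≈ 8.0 + 50.0*I)
((y + V) + 10696) - 1*(-10391) = ((-6583 + (8 + 50*I)) + 10696) - 1*(-10391) = ((-6575 + 50*I) + 10696) + 10391 = (4121 + 50*I) + 10391 = 14512 + 50*I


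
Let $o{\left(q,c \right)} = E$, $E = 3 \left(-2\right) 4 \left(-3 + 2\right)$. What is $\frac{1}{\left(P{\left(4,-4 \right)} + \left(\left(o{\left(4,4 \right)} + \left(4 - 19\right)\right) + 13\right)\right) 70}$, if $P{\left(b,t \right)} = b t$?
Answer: $\frac{1}{420} \approx 0.002381$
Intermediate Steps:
$E = 24$ ($E = - 6 \cdot 4 \left(-1\right) = \left(-6\right) \left(-4\right) = 24$)
$o{\left(q,c \right)} = 24$
$\frac{1}{\left(P{\left(4,-4 \right)} + \left(\left(o{\left(4,4 \right)} + \left(4 - 19\right)\right) + 13\right)\right) 70} = \frac{1}{\left(4 \left(-4\right) + \left(\left(24 + \left(4 - 19\right)\right) + 13\right)\right) 70} = \frac{1}{\left(-16 + \left(\left(24 - 15\right) + 13\right)\right) 70} = \frac{1}{\left(-16 + \left(9 + 13\right)\right) 70} = \frac{1}{\left(-16 + 22\right) 70} = \frac{1}{6 \cdot 70} = \frac{1}{420}$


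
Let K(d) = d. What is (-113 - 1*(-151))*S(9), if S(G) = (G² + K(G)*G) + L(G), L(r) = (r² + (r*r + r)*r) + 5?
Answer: 40204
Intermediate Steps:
L(r) = 5 + r² + r*(r + r²) (L(r) = (r² + (r² + r)*r) + 5 = (r² + (r + r²)*r) + 5 = (r² + r*(r + r²)) + 5 = 5 + r² + r*(r + r²))
S(G) = 5 + G³ + 4*G² (S(G) = (G² + G*G) + (5 + G³ + 2*G²) = (G² + G²) + (5 + G³ + 2*G²) = 2*G² + (5 + G³ + 2*G²) = 5 + G³ + 4*G²)
(-113 - 1*(-151))*S(9) = (-113 - 1*(-151))*(5 + 9³ + 4*9²) = (-113 + 151)*(5 + 729 + 4*81) = 38*(5 + 729 + 324) = 38*1058 = 40204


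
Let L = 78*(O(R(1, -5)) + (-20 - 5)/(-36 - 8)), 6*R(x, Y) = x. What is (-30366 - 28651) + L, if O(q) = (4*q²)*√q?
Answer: -1297399/22 + 13*√6/9 ≈ -58969.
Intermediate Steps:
R(x, Y) = x/6
O(q) = 4*q^(5/2)
L = 975/22 + 13*√6/9 (L = 78*(4*((⅙)*1)^(5/2) + (-20 - 5)/(-36 - 8)) = 78*(4*(⅙)^(5/2) - 25/(-44)) = 78*(4*(√6/216) - 25*(-1/44)) = 78*(√6/54 + 25/44) = 78*(25/44 + √6/54) = 975/22 + 13*√6/9 ≈ 47.856)
(-30366 - 28651) + L = (-30366 - 28651) + (975/22 + 13*√6/9) = -59017 + (975/22 + 13*√6/9) = -1297399/22 + 13*√6/9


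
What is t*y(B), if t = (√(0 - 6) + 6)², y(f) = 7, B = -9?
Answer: 210 + 84*I*√6 ≈ 210.0 + 205.76*I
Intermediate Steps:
t = (6 + I*√6)² (t = (√(-6) + 6)² = (I*√6 + 6)² = (6 + I*√6)² ≈ 30.0 + 29.394*I)
t*y(B) = (6 + I*√6)²*7 = 7*(6 + I*√6)²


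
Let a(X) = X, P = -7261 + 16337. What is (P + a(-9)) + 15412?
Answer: 24479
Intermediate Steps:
P = 9076
(P + a(-9)) + 15412 = (9076 - 9) + 15412 = 9067 + 15412 = 24479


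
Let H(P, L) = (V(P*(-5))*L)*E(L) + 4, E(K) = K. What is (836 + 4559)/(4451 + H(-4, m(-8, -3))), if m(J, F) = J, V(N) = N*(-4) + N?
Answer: 1079/123 ≈ 8.7724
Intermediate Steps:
V(N) = -3*N (V(N) = -4*N + N = -3*N)
H(P, L) = 4 + 15*P*L² (H(P, L) = ((-3*P*(-5))*L)*L + 4 = ((-(-15)*P)*L)*L + 4 = ((15*P)*L)*L + 4 = (15*L*P)*L + 4 = 15*P*L² + 4 = 4 + 15*P*L²)
(836 + 4559)/(4451 + H(-4, m(-8, -3))) = (836 + 4559)/(4451 + (4 + 15*(-4)*(-8)²)) = 5395/(4451 + (4 + 15*(-4)*64)) = 5395/(4451 + (4 - 3840)) = 5395/(4451 - 3836) = 5395/615 = 5395*(1/615) = 1079/123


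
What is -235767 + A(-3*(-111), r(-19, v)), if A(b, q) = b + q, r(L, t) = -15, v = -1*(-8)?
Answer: -235449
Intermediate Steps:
v = 8
-235767 + A(-3*(-111), r(-19, v)) = -235767 + (-3*(-111) - 15) = -235767 + (333 - 15) = -235767 + 318 = -235449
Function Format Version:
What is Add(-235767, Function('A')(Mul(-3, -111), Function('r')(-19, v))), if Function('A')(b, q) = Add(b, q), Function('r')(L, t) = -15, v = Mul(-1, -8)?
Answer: -235449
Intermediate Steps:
v = 8
Add(-235767, Function('A')(Mul(-3, -111), Function('r')(-19, v))) = Add(-235767, Add(Mul(-3, -111), -15)) = Add(-235767, Add(333, -15)) = Add(-235767, 318) = -235449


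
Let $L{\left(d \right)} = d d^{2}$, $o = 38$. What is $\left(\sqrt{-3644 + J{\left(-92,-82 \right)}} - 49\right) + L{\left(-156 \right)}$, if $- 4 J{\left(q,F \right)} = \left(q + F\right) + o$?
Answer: $-3796465 + 19 i \sqrt{10} \approx -3.7965 \cdot 10^{6} + 60.083 i$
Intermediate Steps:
$J{\left(q,F \right)} = - \frac{19}{2} - \frac{F}{4} - \frac{q}{4}$ ($J{\left(q,F \right)} = - \frac{\left(q + F\right) + 38}{4} = - \frac{\left(F + q\right) + 38}{4} = - \frac{38 + F + q}{4} = - \frac{19}{2} - \frac{F}{4} - \frac{q}{4}$)
$L{\left(d \right)} = d^{3}$
$\left(\sqrt{-3644 + J{\left(-92,-82 \right)}} - 49\right) + L{\left(-156 \right)} = \left(\sqrt{-3644 - -34} - 49\right) + \left(-156\right)^{3} = \left(\sqrt{-3644 + \left(- \frac{19}{2} + \frac{41}{2} + 23\right)} - 49\right) - 3796416 = \left(\sqrt{-3644 + 34} - 49\right) - 3796416 = \left(\sqrt{-3610} - 49\right) - 3796416 = \left(19 i \sqrt{10} - 49\right) - 3796416 = \left(-49 + 19 i \sqrt{10}\right) - 3796416 = -3796465 + 19 i \sqrt{10}$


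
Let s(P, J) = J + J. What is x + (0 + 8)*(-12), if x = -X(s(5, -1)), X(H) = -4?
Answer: -92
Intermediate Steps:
s(P, J) = 2*J
x = 4 (x = -1*(-4) = 4)
x + (0 + 8)*(-12) = 4 + (0 + 8)*(-12) = 4 + 8*(-12) = 4 - 96 = -92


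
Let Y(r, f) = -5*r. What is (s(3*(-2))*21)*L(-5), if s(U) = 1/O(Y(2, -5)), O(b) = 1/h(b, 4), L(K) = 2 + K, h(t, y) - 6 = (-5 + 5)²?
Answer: -378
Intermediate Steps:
h(t, y) = 6 (h(t, y) = 6 + (-5 + 5)² = 6 + 0² = 6 + 0 = 6)
O(b) = ⅙ (O(b) = 1/6 = ⅙)
s(U) = 6 (s(U) = 1/(⅙) = 6)
(s(3*(-2))*21)*L(-5) = (6*21)*(2 - 5) = 126*(-3) = -378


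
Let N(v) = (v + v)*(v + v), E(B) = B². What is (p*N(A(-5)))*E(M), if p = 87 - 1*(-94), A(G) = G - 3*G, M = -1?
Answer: 72400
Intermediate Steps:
A(G) = -2*G
p = 181 (p = 87 + 94 = 181)
N(v) = 4*v² (N(v) = (2*v)*(2*v) = 4*v²)
(p*N(A(-5)))*E(M) = (181*(4*(-2*(-5))²))*(-1)² = (181*(4*10²))*1 = (181*(4*100))*1 = (181*400)*1 = 72400*1 = 72400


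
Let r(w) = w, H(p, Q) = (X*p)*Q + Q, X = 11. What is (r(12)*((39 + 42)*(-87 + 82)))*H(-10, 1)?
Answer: 529740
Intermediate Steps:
H(p, Q) = Q + 11*Q*p (H(p, Q) = (11*p)*Q + Q = 11*Q*p + Q = Q + 11*Q*p)
(r(12)*((39 + 42)*(-87 + 82)))*H(-10, 1) = (12*((39 + 42)*(-87 + 82)))*(1*(1 + 11*(-10))) = (12*(81*(-5)))*(1*(1 - 110)) = (12*(-405))*(1*(-109)) = -4860*(-109) = 529740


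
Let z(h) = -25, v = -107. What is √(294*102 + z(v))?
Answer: 19*√83 ≈ 173.10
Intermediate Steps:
√(294*102 + z(v)) = √(294*102 - 25) = √(29988 - 25) = √29963 = 19*√83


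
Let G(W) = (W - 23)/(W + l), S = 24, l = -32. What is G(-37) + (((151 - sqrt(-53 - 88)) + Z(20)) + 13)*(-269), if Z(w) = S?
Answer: -1163136/23 + 269*I*sqrt(141) ≈ -50571.0 + 3194.2*I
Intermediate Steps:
Z(w) = 24
G(W) = (-23 + W)/(-32 + W) (G(W) = (W - 23)/(W - 32) = (-23 + W)/(-32 + W))
G(-37) + (((151 - sqrt(-53 - 88)) + Z(20)) + 13)*(-269) = (-23 - 37)/(-32 - 37) + (((151 - sqrt(-53 - 88)) + 24) + 13)*(-269) = -60/(-69) + (((151 - sqrt(-141)) + 24) + 13)*(-269) = -1/69*(-60) + (((151 - I*sqrt(141)) + 24) + 13)*(-269) = 20/23 + (((151 - I*sqrt(141)) + 24) + 13)*(-269) = 20/23 + ((175 - I*sqrt(141)) + 13)*(-269) = 20/23 + (188 - I*sqrt(141))*(-269) = 20/23 + (-50572 + 269*I*sqrt(141)) = -1163136/23 + 269*I*sqrt(141)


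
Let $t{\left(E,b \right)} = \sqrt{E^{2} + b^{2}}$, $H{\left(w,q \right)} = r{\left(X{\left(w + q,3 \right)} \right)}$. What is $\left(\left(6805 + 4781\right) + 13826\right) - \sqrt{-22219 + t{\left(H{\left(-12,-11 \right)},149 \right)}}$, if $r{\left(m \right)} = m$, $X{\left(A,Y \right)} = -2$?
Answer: $25412 - \sqrt{-22219 + \sqrt{22205}} \approx 25412.0 - 148.56 i$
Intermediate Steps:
$H{\left(w,q \right)} = -2$
$\left(\left(6805 + 4781\right) + 13826\right) - \sqrt{-22219 + t{\left(H{\left(-12,-11 \right)},149 \right)}} = \left(\left(6805 + 4781\right) + 13826\right) - \sqrt{-22219 + \sqrt{\left(-2\right)^{2} + 149^{2}}} = \left(11586 + 13826\right) - \sqrt{-22219 + \sqrt{4 + 22201}} = 25412 - \sqrt{-22219 + \sqrt{22205}}$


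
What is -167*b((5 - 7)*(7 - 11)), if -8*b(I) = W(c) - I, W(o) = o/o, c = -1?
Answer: -1169/8 ≈ -146.13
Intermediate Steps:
W(o) = 1
b(I) = -⅛ + I/8 (b(I) = -(1 - I)/8 = -⅛ + I/8)
-167*b((5 - 7)*(7 - 11)) = -167*(-⅛ + ((5 - 7)*(7 - 11))/8) = -167*(-⅛ + (-2*(-4))/8) = -167*(-⅛ + (⅛)*8) = -167*(-⅛ + 1) = -167*7/8 = -1169/8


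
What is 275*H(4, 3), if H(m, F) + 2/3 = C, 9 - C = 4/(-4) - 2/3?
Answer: 2750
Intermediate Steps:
C = 32/3 (C = 9 - (4/(-4) - 2/3) = 9 - (4*(-1/4) - 2*1/3) = 9 - (-1 - 2/3) = 9 - 1*(-5/3) = 9 + 5/3 = 32/3 ≈ 10.667)
H(m, F) = 10 (H(m, F) = -2/3 + 32/3 = 10)
275*H(4, 3) = 275*10 = 2750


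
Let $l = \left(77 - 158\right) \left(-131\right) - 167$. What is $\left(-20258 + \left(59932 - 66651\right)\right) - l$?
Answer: $-37421$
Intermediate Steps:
$l = 10444$ ($l = \left(-81\right) \left(-131\right) - 167 = 10611 - 167 = 10444$)
$\left(-20258 + \left(59932 - 66651\right)\right) - l = \left(-20258 + \left(59932 - 66651\right)\right) - 10444 = \left(-20258 - 6719\right) - 10444 = -26977 - 10444 = -37421$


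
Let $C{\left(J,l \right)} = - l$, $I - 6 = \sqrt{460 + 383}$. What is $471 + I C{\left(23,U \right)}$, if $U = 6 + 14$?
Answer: $351 - 20 \sqrt{843} \approx -229.69$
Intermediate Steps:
$U = 20$
$I = 6 + \sqrt{843}$ ($I = 6 + \sqrt{460 + 383} = 6 + \sqrt{843} \approx 35.034$)
$471 + I C{\left(23,U \right)} = 471 + \left(6 + \sqrt{843}\right) \left(\left(-1\right) 20\right) = 471 + \left(6 + \sqrt{843}\right) \left(-20\right) = 471 - \left(120 + 20 \sqrt{843}\right) = 351 - 20 \sqrt{843}$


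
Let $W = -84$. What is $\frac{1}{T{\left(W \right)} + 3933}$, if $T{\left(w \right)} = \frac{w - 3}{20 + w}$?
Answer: $\frac{64}{251799} \approx 0.00025417$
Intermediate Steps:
$T{\left(w \right)} = \frac{-3 + w}{20 + w}$
$\frac{1}{T{\left(W \right)} + 3933} = \frac{1}{\frac{-3 - 84}{20 - 84} + 3933} = \frac{1}{\frac{1}{-64} \left(-87\right) + 3933} = \frac{1}{\left(- \frac{1}{64}\right) \left(-87\right) + 3933} = \frac{1}{\frac{87}{64} + 3933} = \frac{1}{\frac{251799}{64}} = \frac{64}{251799}$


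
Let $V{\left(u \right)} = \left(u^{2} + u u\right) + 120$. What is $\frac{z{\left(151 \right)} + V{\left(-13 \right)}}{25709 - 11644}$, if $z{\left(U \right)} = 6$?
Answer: $\frac{16}{485} \approx 0.03299$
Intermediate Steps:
$V{\left(u \right)} = 120 + 2 u^{2}$ ($V{\left(u \right)} = \left(u^{2} + u^{2}\right) + 120 = 2 u^{2} + 120 = 120 + 2 u^{2}$)
$\frac{z{\left(151 \right)} + V{\left(-13 \right)}}{25709 - 11644} = \frac{6 + \left(120 + 2 \left(-13\right)^{2}\right)}{25709 - 11644} = \frac{6 + \left(120 + 2 \cdot 169\right)}{14065} = \left(6 + \left(120 + 338\right)\right) \frac{1}{14065} = \left(6 + 458\right) \frac{1}{14065} = 464 \cdot \frac{1}{14065} = \frac{16}{485}$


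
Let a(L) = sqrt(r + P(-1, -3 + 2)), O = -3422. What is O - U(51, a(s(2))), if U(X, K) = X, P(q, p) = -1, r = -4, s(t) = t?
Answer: -3473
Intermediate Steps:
a(L) = I*sqrt(5) (a(L) = sqrt(-4 - 1) = sqrt(-5) = I*sqrt(5))
O - U(51, a(s(2))) = -3422 - 1*51 = -3422 - 51 = -3473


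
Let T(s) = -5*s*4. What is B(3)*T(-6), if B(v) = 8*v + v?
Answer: 3240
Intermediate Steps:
B(v) = 9*v
T(s) = -20*s
B(3)*T(-6) = (9*3)*(-20*(-6)) = 27*120 = 3240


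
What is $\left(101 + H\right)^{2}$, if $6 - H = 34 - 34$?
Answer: $11449$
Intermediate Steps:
$H = 6$ ($H = 6 - \left(34 - 34\right) = 6 - 0 = 6 + 0 = 6$)
$\left(101 + H\right)^{2} = \left(101 + 6\right)^{2} = 107^{2} = 11449$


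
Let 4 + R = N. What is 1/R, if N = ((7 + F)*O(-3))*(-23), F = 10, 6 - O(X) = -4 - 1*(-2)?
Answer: -1/3132 ≈ -0.00031928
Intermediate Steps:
O(X) = 8 (O(X) = 6 - (-4 - 1*(-2)) = 6 - (-4 + 2) = 6 - 1*(-2) = 6 + 2 = 8)
N = -3128 (N = ((7 + 10)*8)*(-23) = (17*8)*(-23) = 136*(-23) = -3128)
R = -3132 (R = -4 - 3128 = -3132)
1/R = 1/(-3132) = -1/3132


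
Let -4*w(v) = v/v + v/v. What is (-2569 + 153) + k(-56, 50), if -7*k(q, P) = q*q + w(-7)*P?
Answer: -20023/7 ≈ -2860.4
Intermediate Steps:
w(v) = -1/2 (w(v) = -(v/v + v/v)/4 = -(1 + 1)/4 = -1/4*2 = -1/2)
k(q, P) = -q**2/7 + P/14 (k(q, P) = -(q*q - P/2)/7 = -(q**2 - P/2)/7 = -q**2/7 + P/14)
(-2569 + 153) + k(-56, 50) = (-2569 + 153) + (-1/7*(-56)**2 + (1/14)*50) = -2416 + (-1/7*3136 + 25/7) = -2416 + (-448 + 25/7) = -2416 - 3111/7 = -20023/7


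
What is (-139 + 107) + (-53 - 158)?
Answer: -243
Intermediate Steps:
(-139 + 107) + (-53 - 158) = -32 - 211 = -243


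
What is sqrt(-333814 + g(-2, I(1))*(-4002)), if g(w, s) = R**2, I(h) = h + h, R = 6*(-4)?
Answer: I*sqrt(2638966) ≈ 1624.5*I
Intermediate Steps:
R = -24
I(h) = 2*h
g(w, s) = 576 (g(w, s) = (-24)**2 = 576)
sqrt(-333814 + g(-2, I(1))*(-4002)) = sqrt(-333814 + 576*(-4002)) = sqrt(-333814 - 2305152) = sqrt(-2638966) = I*sqrt(2638966)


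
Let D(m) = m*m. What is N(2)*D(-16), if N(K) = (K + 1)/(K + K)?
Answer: 192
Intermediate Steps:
N(K) = (1 + K)/(2*K) (N(K) = (1 + K)/((2*K)) = (1 + K)*(1/(2*K)) = (1 + K)/(2*K))
D(m) = m²
N(2)*D(-16) = ((½)*(1 + 2)/2)*(-16)² = ((½)*(½)*3)*256 = (¾)*256 = 192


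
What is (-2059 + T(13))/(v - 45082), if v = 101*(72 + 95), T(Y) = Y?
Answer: 62/855 ≈ 0.072515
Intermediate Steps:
v = 16867 (v = 101*167 = 16867)
(-2059 + T(13))/(v - 45082) = (-2059 + 13)/(16867 - 45082) = -2046/(-28215) = -2046*(-1/28215) = 62/855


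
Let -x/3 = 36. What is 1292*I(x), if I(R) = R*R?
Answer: 15069888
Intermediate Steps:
x = -108 (x = -3*36 = -108)
I(R) = R²
1292*I(x) = 1292*(-108)² = 1292*11664 = 15069888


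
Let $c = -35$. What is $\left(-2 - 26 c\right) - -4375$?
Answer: $5283$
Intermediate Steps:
$\left(-2 - 26 c\right) - -4375 = \left(-2 - -910\right) - -4375 = \left(-2 + 910\right) + 4375 = 908 + 4375 = 5283$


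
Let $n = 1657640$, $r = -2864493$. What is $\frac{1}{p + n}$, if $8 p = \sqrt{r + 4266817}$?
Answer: $\frac{914560}{1516011226311} - \frac{4 \sqrt{350581}}{43964325563019} \approx 6.0321 \cdot 10^{-7}$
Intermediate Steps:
$p = \frac{\sqrt{350581}}{4}$ ($p = \frac{\sqrt{-2864493 + 4266817}}{8} = \frac{\sqrt{1402324}}{8} = \frac{2 \sqrt{350581}}{8} = \frac{\sqrt{350581}}{4} \approx 148.02$)
$\frac{1}{p + n} = \frac{1}{\frac{\sqrt{350581}}{4} + 1657640} = \frac{1}{1657640 + \frac{\sqrt{350581}}{4}}$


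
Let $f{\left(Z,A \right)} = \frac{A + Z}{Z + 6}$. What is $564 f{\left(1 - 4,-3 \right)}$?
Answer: $-1128$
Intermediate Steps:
$f{\left(Z,A \right)} = \frac{A + Z}{6 + Z}$
$564 f{\left(1 - 4,-3 \right)} = 564 \frac{-3 + \left(1 - 4\right)}{6 + \left(1 - 4\right)} = 564 \frac{-3 - 3}{6 - 3} = 564 \cdot \frac{1}{3} \left(-6\right) = 564 \left(-2\right) = -1128$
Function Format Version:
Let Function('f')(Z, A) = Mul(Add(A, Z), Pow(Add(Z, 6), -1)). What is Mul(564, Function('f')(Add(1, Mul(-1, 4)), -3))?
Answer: -1128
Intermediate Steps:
Function('f')(Z, A) = Mul(Pow(Add(6, Z), -1), Add(A, Z)) (Function('f')(Z, A) = Mul(Add(A, Z), Pow(Add(6, Z), -1)) = Mul(Pow(Add(6, Z), -1), Add(A, Z)))
Mul(564, Function('f')(Add(1, Mul(-1, 4)), -3)) = Mul(564, Mul(Pow(Add(6, Add(1, Mul(-1, 4))), -1), Add(-3, Add(1, Mul(-1, 4))))) = Mul(564, Mul(Pow(Add(6, Add(1, -4)), -1), Add(-3, Add(1, -4)))) = Mul(564, Mul(Pow(Add(6, -3), -1), Add(-3, -3))) = Mul(564, Mul(Pow(3, -1), -6)) = Mul(564, Mul(Rational(1, 3), -6)) = Mul(564, -2) = -1128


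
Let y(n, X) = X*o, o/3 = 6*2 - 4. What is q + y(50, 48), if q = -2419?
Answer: -1267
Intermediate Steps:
o = 24 (o = 3*(6*2 - 4) = 3*(12 - 4) = 3*8 = 24)
y(n, X) = 24*X (y(n, X) = X*24 = 24*X)
q + y(50, 48) = -2419 + 24*48 = -2419 + 1152 = -1267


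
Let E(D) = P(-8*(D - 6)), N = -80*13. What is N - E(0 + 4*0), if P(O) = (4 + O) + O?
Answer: -1140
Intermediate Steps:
P(O) = 4 + 2*O
N = -1040
E(D) = 100 - 16*D (E(D) = 4 + 2*(-8*(D - 6)) = 4 + 2*(-8*(-6 + D)) = 4 + 2*(48 - 8*D) = 4 + (96 - 16*D) = 100 - 16*D)
N - E(0 + 4*0) = -1040 - (100 - 16*(0 + 4*0)) = -1040 - (100 - 16*(0 + 0)) = -1040 - (100 - 16*0) = -1040 - (100 + 0) = -1040 - 1*100 = -1040 - 100 = -1140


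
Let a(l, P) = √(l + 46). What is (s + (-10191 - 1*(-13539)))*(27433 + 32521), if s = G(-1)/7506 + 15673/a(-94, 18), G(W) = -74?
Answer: 753322429678/3753 - 469829521*I*√3/6 ≈ 2.0073e+8 - 1.3563e+8*I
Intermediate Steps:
a(l, P) = √(46 + l)
s = -37/3753 - 15673*I*√3/12 (s = -74/7506 + 15673/(√(46 - 94)) = -74*1/7506 + 15673/(√(-48)) = -37/3753 + 15673/((4*I*√3)) = -37/3753 + 15673*(-I*√3/12) = -37/3753 - 15673*I*√3/12 ≈ -0.0098588 - 2262.2*I)
(s + (-10191 - 1*(-13539)))*(27433 + 32521) = ((-37/3753 - 15673*I*√3/12) + (-10191 - 1*(-13539)))*(27433 + 32521) = ((-37/3753 - 15673*I*√3/12) + (-10191 + 13539))*59954 = ((-37/3753 - 15673*I*√3/12) + 3348)*59954 = (12565007/3753 - 15673*I*√3/12)*59954 = 753322429678/3753 - 469829521*I*√3/6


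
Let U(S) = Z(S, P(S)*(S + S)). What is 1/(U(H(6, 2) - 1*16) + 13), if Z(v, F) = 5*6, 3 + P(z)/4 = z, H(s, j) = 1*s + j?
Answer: 1/43 ≈ 0.023256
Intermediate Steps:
H(s, j) = j + s (H(s, j) = s + j = j + s)
P(z) = -12 + 4*z
Z(v, F) = 30
U(S) = 30
1/(U(H(6, 2) - 1*16) + 13) = 1/(30 + 13) = 1/43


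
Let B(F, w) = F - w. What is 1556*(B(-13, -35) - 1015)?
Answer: -1545108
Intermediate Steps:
1556*(B(-13, -35) - 1015) = 1556*((-13 - 1*(-35)) - 1015) = 1556*((-13 + 35) - 1015) = 1556*(22 - 1015) = 1556*(-993) = -1545108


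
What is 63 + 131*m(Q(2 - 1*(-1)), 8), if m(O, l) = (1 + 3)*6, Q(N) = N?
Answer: 3207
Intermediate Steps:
m(O, l) = 24 (m(O, l) = 4*6 = 24)
63 + 131*m(Q(2 - 1*(-1)), 8) = 63 + 131*24 = 63 + 3144 = 3207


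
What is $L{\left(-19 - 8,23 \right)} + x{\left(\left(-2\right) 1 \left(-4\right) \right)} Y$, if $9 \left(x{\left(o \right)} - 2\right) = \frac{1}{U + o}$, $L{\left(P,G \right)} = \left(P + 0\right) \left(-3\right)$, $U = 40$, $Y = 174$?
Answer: $\frac{30917}{72} \approx 429.4$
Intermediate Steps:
$L{\left(P,G \right)} = - 3 P$ ($L{\left(P,G \right)} = P \left(-3\right) = - 3 P$)
$x{\left(o \right)} = 2 + \frac{1}{9 \left(40 + o\right)}$
$L{\left(-19 - 8,23 \right)} + x{\left(\left(-2\right) 1 \left(-4\right) \right)} Y = - 3 \left(-19 - 8\right) + \frac{721 + 18 \left(-2\right) 1 \left(-4\right)}{9 \left(40 + \left(-2\right) 1 \left(-4\right)\right)} 174 = - 3 \left(-19 - 8\right) + \frac{721 + 18 \left(\left(-2\right) \left(-4\right)\right)}{9 \left(40 - -8\right)} 174 = \left(-3\right) \left(-27\right) + \frac{721 + 18 \cdot 8}{9 \left(40 + 8\right)} 174 = 81 + \frac{721 + 144}{9 \cdot 48} \cdot 174 = 81 + \frac{1}{9} \cdot \frac{1}{48} \cdot 865 \cdot 174 = 81 + \frac{865}{432} \cdot 174 = 81 + \frac{25085}{72} = \frac{30917}{72}$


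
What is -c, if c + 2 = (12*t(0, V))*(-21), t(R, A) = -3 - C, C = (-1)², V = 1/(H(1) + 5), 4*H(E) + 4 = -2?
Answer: -1006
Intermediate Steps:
H(E) = -3/2 (H(E) = -1 + (¼)*(-2) = -1 - ½ = -3/2)
V = 2/7 (V = 1/(-3/2 + 5) = 1/(7/2) = 2/7 ≈ 0.28571)
C = 1
t(R, A) = -4 (t(R, A) = -3 - 1*1 = -3 - 1 = -4)
c = 1006 (c = -2 + (12*(-4))*(-21) = -2 - 48*(-21) = -2 + 1008 = 1006)
-c = -1*1006 = -1006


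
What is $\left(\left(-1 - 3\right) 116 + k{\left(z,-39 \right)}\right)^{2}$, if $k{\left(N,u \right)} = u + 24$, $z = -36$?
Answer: $229441$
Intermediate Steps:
$k{\left(N,u \right)} = 24 + u$
$\left(\left(-1 - 3\right) 116 + k{\left(z,-39 \right)}\right)^{2} = \left(\left(-1 - 3\right) 116 + \left(24 - 39\right)\right)^{2} = \left(\left(-4\right) 116 - 15\right)^{2} = \left(-464 - 15\right)^{2} = \left(-479\right)^{2} = 229441$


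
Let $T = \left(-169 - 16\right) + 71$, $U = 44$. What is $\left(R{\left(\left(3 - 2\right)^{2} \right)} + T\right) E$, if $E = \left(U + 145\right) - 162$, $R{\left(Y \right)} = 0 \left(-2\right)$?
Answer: $-3078$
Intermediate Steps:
$T = -114$ ($T = -185 + 71 = -114$)
$R{\left(Y \right)} = 0$
$E = 27$ ($E = \left(44 + 145\right) - 162 = 189 - 162 = 27$)
$\left(R{\left(\left(3 - 2\right)^{2} \right)} + T\right) E = \left(0 - 114\right) 27 = \left(-114\right) 27 = -3078$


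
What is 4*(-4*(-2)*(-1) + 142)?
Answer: 536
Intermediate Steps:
4*(-4*(-2)*(-1) + 142) = 4*(8*(-1) + 142) = 4*(-8 + 142) = 4*134 = 536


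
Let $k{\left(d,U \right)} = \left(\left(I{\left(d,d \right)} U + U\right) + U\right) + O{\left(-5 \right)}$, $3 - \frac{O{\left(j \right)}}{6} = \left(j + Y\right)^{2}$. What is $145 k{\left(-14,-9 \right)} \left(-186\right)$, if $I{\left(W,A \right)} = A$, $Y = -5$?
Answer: $12783780$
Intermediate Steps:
$O{\left(j \right)} = 18 - 6 \left(-5 + j\right)^{2}$ ($O{\left(j \right)} = 18 - 6 \left(j - 5\right)^{2} = 18 - 6 \left(-5 + j\right)^{2}$)
$k{\left(d,U \right)} = -582 + 2 U + U d$ ($k{\left(d,U \right)} = \left(\left(d U + U\right) + U\right) + \left(18 - 6 \left(-5 - 5\right)^{2}\right) = \left(\left(U d + U\right) + U\right) + \left(18 - 6 \left(-10\right)^{2}\right) = \left(\left(U + U d\right) + U\right) + \left(18 - 600\right) = \left(2 U + U d\right) + \left(18 - 600\right) = \left(2 U + U d\right) - 582 = -582 + 2 U + U d$)
$145 k{\left(-14,-9 \right)} \left(-186\right) = 145 \left(-582 + 2 \left(-9\right) - -126\right) \left(-186\right) = 145 \left(-582 - 18 + 126\right) \left(-186\right) = 145 \left(-474\right) \left(-186\right) = \left(-68730\right) \left(-186\right) = 12783780$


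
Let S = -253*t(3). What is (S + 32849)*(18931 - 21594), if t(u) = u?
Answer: -85455670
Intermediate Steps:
S = -759 (S = -253*3 = -759)
(S + 32849)*(18931 - 21594) = (-759 + 32849)*(18931 - 21594) = 32090*(-2663) = -85455670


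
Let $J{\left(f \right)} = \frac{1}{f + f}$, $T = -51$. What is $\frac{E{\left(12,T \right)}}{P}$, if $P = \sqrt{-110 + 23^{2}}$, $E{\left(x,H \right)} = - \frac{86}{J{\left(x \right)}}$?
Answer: $- \frac{2064 \sqrt{419}}{419} \approx -100.83$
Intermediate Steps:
$J{\left(f \right)} = \frac{1}{2 f}$
$E{\left(x,H \right)} = - 172 x$ ($E{\left(x,H \right)} = - \frac{86}{\frac{1}{2} \frac{1}{x}} = - 86 \cdot 2 x = - 172 x$)
$P = \sqrt{419}$ ($P = \sqrt{-110 + 529} = \sqrt{419} \approx 20.469$)
$\frac{E{\left(12,T \right)}}{P} = \frac{\left(-172\right) 12}{\sqrt{419}} = - 2064 \frac{\sqrt{419}}{419} = - \frac{2064 \sqrt{419}}{419}$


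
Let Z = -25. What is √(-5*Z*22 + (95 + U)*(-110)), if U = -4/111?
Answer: 22*I*√195915/111 ≈ 87.727*I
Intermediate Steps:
U = -4/111 (U = -4*1/111 = -4/111 ≈ -0.036036)
√(-5*Z*22 + (95 + U)*(-110)) = √(-5*(-25)*22 + (95 - 4/111)*(-110)) = √(125*22 + (10541/111)*(-110)) = √(2750 - 1159510/111) = √(-854260/111) = 22*I*√195915/111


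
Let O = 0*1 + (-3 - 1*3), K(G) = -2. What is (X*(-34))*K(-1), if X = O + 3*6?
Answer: 816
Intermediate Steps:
O = -6 (O = 0 + (-3 - 3) = 0 - 6 = -6)
X = 12 (X = -6 + 3*6 = -6 + 18 = 12)
(X*(-34))*K(-1) = (12*(-34))*(-2) = -408*(-2) = 816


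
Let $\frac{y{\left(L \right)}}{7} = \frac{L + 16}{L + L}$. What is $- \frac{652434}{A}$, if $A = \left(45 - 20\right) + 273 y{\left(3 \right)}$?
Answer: $- \frac{434956}{4051} \approx -107.37$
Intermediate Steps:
$y{\left(L \right)} = \frac{7 \left(16 + L\right)}{2 L}$ ($y{\left(L \right)} = 7 \frac{L + 16}{L + L} = 7 \frac{16 + L}{2 L} = \frac{7 \left(16 + L\right)}{2 L}$)
$A = \frac{12153}{2}$ ($A = \left(45 - 20\right) + 273 \left(\frac{7}{2} + \frac{56}{3}\right) = 25 + 273 \left(\frac{7}{2} + 56 \cdot \frac{1}{3}\right) = 25 + 273 \left(\frac{7}{2} + \frac{56}{3}\right) = 25 + 273 \cdot \frac{133}{6} = 25 + \frac{12103}{2} = \frac{12153}{2} \approx 6076.5$)
$- \frac{652434}{A} = - \frac{652434}{\frac{12153}{2}} = \left(-652434\right) \frac{2}{12153} = - \frac{434956}{4051}$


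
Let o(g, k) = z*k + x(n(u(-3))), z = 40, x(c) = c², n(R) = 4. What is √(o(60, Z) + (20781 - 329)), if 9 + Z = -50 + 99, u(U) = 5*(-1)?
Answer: 6*√613 ≈ 148.55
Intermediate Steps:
u(U) = -5
Z = 40 (Z = -9 + (-50 + 99) = -9 + 49 = 40)
o(g, k) = 16 + 40*k (o(g, k) = 40*k + 4² = 40*k + 16 = 16 + 40*k)
√(o(60, Z) + (20781 - 329)) = √((16 + 40*40) + (20781 - 329)) = √((16 + 1600) + 20452) = √(1616 + 20452) = √22068 = 6*√613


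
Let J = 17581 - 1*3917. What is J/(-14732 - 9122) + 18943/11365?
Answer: 148287481/135550355 ≈ 1.0940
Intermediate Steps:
J = 13664 (J = 17581 - 3917 = 13664)
J/(-14732 - 9122) + 18943/11365 = 13664/(-14732 - 9122) + 18943/11365 = 13664/(-23854) + 18943*(1/11365) = 13664*(-1/23854) + 18943/11365 = -6832/11927 + 18943/11365 = 148287481/135550355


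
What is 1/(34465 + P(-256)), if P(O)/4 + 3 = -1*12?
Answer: 1/34405 ≈ 2.9066e-5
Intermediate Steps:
P(O) = -60 (P(O) = -12 + 4*(-1*12) = -12 + 4*(-12) = -12 - 48 = -60)
1/(34465 + P(-256)) = 1/(34465 - 60) = 1/34405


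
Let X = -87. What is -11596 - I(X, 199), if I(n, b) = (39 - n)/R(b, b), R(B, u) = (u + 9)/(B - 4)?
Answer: -93713/8 ≈ -11714.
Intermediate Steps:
R(B, u) = (9 + u)/(-4 + B)
I(n, b) = (-4 + b)*(39 - n)/(9 + b) (I(n, b) = (39 - n)/(((9 + b)/(-4 + b))) = (39 - n)*((-4 + b)/(9 + b)) = (-4 + b)*(39 - n)/(9 + b))
-11596 - I(X, 199) = -11596 - (-1)*(-39 - 87)*(-4 + 199)/(9 + 199) = -11596 - (-1)*(-126)*195/208 = -11596 - 1*945/8 = -11596 - 945/8 = -93713/8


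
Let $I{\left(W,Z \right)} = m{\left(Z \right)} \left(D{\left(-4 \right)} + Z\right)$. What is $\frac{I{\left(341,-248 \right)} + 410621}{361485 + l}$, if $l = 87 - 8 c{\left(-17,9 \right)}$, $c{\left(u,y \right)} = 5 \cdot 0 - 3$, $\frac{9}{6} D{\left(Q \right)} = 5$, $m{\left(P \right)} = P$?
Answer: $\frac{1413895}{1084788} \approx 1.3034$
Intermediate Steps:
$D{\left(Q \right)} = \frac{10}{3}$ ($D{\left(Q \right)} = \frac{2}{3} \cdot 5 = \frac{10}{3}$)
$c{\left(u,y \right)} = -3$ ($c{\left(u,y \right)} = 0 - 3 = -3$)
$I{\left(W,Z \right)} = Z \left(\frac{10}{3} + Z\right)$
$l = 111$ ($l = 87 - -24 = 87 + 24 = 111$)
$\frac{I{\left(341,-248 \right)} + 410621}{361485 + l} = \frac{\frac{1}{3} \left(-248\right) \left(10 + 3 \left(-248\right)\right) + 410621}{361485 + 111} = \frac{\frac{1}{3} \left(-248\right) \left(10 - 744\right) + 410621}{361596} = \left(\frac{1}{3} \left(-248\right) \left(-734\right) + 410621\right) \frac{1}{361596} = \left(\frac{182032}{3} + 410621\right) \frac{1}{361596} = \frac{1413895}{3} \cdot \frac{1}{361596} = \frac{1413895}{1084788}$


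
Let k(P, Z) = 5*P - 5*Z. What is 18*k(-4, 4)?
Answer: -720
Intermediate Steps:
k(P, Z) = -5*Z + 5*P
18*k(-4, 4) = 18*(-5*4 + 5*(-4)) = 18*(-20 - 20) = 18*(-40) = -720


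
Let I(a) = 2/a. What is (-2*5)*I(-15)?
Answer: 4/3 ≈ 1.3333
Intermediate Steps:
(-2*5)*I(-15) = (-2*5)*(2/(-15)) = -20*(-1)/15 = -10*(-2/15) = 4/3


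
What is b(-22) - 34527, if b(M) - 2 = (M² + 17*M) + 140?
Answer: -34275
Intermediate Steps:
b(M) = 142 + M² + 17*M (b(M) = 2 + ((M² + 17*M) + 140) = 2 + (140 + M² + 17*M) = 142 + M² + 17*M)
b(-22) - 34527 = (142 + (-22)² + 17*(-22)) - 34527 = (142 + 484 - 374) - 34527 = 252 - 34527 = -34275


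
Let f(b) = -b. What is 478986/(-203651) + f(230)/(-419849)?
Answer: -201054953384/85502668699 ≈ -2.3514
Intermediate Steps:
478986/(-203651) + f(230)/(-419849) = 478986/(-203651) - 1*230/(-419849) = 478986*(-1/203651) - 230*(-1/419849) = -478986/203651 + 230/419849 = -201054953384/85502668699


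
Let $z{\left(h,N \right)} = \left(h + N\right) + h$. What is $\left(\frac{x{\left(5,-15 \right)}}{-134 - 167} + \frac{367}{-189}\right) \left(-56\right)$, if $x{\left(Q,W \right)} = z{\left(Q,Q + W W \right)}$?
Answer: $\frac{178088}{1161} \approx 153.39$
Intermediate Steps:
$z{\left(h,N \right)} = N + 2 h$ ($z{\left(h,N \right)} = \left(N + h\right) + h = N + 2 h$)
$x{\left(Q,W \right)} = W^{2} + 3 Q$ ($x{\left(Q,W \right)} = \left(Q + W W\right) + 2 Q = \left(Q + W^{2}\right) + 2 Q = W^{2} + 3 Q$)
$\left(\frac{x{\left(5,-15 \right)}}{-134 - 167} + \frac{367}{-189}\right) \left(-56\right) = \left(\frac{\left(-15\right)^{2} + 3 \cdot 5}{-134 - 167} + \frac{367}{-189}\right) \left(-56\right) = \left(\frac{225 + 15}{-301} + 367 \left(- \frac{1}{189}\right)\right) \left(-56\right) = \left(240 \left(- \frac{1}{301}\right) - \frac{367}{189}\right) \left(-56\right) = \left(- \frac{240}{301} - \frac{367}{189}\right) \left(-56\right) = \left(- \frac{22261}{8127}\right) \left(-56\right) = \frac{178088}{1161}$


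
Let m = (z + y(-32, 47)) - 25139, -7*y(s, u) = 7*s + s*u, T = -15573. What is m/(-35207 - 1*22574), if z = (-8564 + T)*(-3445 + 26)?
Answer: -577496576/404467 ≈ -1427.8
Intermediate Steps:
y(s, u) = -s - s*u/7 (y(s, u) = -(7*s + s*u)/7 = -s - s*u/7)
z = 82524403 (z = (-8564 - 15573)*(-3445 + 26) = -24137*(-3419) = 82524403)
m = 577496576/7 (m = (82524403 - 1/7*(-32)*(7 + 47)) - 25139 = (82524403 - 1/7*(-32)*54) - 25139 = (82524403 + 1728/7) - 25139 = 577672549/7 - 25139 = 577496576/7 ≈ 8.2499e+7)
m/(-35207 - 1*22574) = 577496576/(7*(-35207 - 1*22574)) = 577496576/(7*(-35207 - 22574)) = (577496576/7)/(-57781) = (577496576/7)*(-1/57781) = -577496576/404467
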